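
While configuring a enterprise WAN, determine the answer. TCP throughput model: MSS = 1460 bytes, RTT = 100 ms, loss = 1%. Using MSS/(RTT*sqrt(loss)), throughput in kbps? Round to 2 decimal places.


Given: MSS = 1460 bytes, RTT = 100 ms, loss = 1%
RTT in seconds = 100 / 1000 = 0.1
Loss rate = 1% = 0.01
sqrt(loss) = sqrt(0.01) = 0.1
Throughput (bytes/s) = 1460 / (0.1 * 0.1) = 146000.0000
Throughput (kbps) = 146000.0000 * 8 / 1000 = 1168.000000 -> 1168.00 kbps (2 dp)

1168.00


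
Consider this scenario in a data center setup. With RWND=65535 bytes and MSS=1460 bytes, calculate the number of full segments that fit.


Given: RWND = 65535 bytes, MSS = 1460 bytes
Full segments = floor(RWND / MSS)
Full segments = floor(65535 / 1460)
Full segments = floor(44.887) = 44

44


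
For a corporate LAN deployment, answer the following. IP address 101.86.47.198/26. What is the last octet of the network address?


Given: IP = 101.86.47.198, prefix = /26
Subnet mask = 255.255.255.192
Last octet of IP: 198
Last octet of mask: 192
Network last octet = 198 AND 192 = 192

192


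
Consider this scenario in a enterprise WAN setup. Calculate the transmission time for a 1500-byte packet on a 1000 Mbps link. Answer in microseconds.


Given: packet = 1500 bytes, bandwidth = 1000 Mbps
Packet in bits = 1500 * 8 = 12000 bits
Bandwidth = 1000 * 10^6 = 1000000000 bps
Time = 12000 / 1000000000 seconds
Time in us = 12000 * 10^6 / 1000000000 = 12

12


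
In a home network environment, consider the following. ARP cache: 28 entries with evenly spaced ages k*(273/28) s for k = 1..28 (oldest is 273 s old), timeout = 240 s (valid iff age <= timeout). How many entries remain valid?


Ages are k * 273/28 s for k = 1..28 (spacing = 9.7500 s).
Entry k is valid iff k * 273/28 <= 240 iff k <= 28 * 240 / 273 = 24.6154
n_valid = floor(24.6154) = 24
(n_stale = 28 - 24 = 4)

24


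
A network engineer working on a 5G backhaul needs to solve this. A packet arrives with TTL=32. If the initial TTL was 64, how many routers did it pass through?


Given: initial TTL = 64, received TTL = 32
Hops = initial TTL - received TTL
Hops = 64 - 32 = 32

32


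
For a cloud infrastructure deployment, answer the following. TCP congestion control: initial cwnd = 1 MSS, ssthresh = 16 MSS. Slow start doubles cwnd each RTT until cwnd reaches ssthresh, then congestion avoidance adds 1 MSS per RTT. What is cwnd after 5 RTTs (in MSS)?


RTT 0: cwnd = 1 MSS (initial)
RTT 1: cwnd = 2 MSS (slow start, doubled)
RTT 2: cwnd = 4 MSS (slow start, doubled)
RTT 3: cwnd = 8 MSS (slow start, doubled)
RTT 4: cwnd = 16 MSS (slow start, doubled)
RTT 5: cwnd = 17 MSS (congestion avoidance, +1)

17


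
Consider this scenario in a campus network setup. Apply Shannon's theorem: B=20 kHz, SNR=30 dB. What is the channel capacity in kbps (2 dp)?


Given: B = 20 kHz, SNR = 30 dB
SNR linear = 10^(30/10) = 1000
1 + SNR = 1001
log2(1001) = 9.9672262588
C = 20 * 1000 * 9.9672262588 = 199344.5252 bps
C = 199.344525 kbps -> 199.34 kbps (2 dp)

199.34


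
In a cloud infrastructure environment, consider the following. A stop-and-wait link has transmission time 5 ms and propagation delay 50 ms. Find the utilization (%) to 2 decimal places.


Given: Ttrans = 5 ms, Tprop = 50 ms
RTT = 2 * Tprop = 2 * 50 = 100 ms
U = Ttrans / (Ttrans + RTT)
U = 5 / (5 + 100)
U = 5 / 105 = 0.047619
U% = 4.76%

4.76


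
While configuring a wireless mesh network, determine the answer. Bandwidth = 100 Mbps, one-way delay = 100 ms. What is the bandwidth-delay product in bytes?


Given: bandwidth = 100 Mbps, delay = 100 ms
BDP in bits = 100 * 10^6 * 100 / 1000
BDP in bits = 10000000
BDP in bytes = 10000000 / 8 = 1250000

1250000


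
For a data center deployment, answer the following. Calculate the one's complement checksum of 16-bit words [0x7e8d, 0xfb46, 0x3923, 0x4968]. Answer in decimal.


Given words: [0x7e8d, 0xfb46, 0x3923, 0x4968]
Step 1: Sum all words
Raw sum = 32397 + 64326 + 14627 + 18792 = 130142
Step 2: Fold carry: (64606 + 1) = 64607
One's complement = ~64607 & 0xFFFF = 928

928


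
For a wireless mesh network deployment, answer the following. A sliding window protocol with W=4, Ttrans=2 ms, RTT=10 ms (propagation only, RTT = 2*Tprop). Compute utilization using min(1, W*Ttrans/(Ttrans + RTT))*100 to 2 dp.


Given: W = 4, Ttrans = 2 ms, RTT = 10 ms (= 2 * Tprop, Tprop = 5 ms)
Cycle time = Ttrans + RTT = 2 + 10 = 12 ms (first packet sent until its ACK returns)
W * Ttrans = 4 * 2 = 8 ms of sending per cycle
W * Ttrans / (Ttrans + RTT) = 8 / 12 = 0.666667
U = min(1, 0.666667) = 0.666667
U% = 66.67%

66.67


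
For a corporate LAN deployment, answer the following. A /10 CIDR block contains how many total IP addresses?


Given: CIDR prefix /10
Host bits = 32 - 10 = 22
Total addresses = 2^22 = 4194304

4194304


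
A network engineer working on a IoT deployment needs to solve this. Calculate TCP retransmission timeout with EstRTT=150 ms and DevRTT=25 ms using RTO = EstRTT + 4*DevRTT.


Given: EstRTT = 150 ms, DevRTT = 25 ms
Timeout = EstRTT + 4 * DevRTT
4 * DevRTT = 4 * 25 = 100
Timeout = 150 + 100 = 250 ms

250


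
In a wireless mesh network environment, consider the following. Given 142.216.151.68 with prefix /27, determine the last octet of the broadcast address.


Given: IP = 142.216.151.68, prefix = /27
Host bits = 32 - 27 = 5
Network last octet = 68 AND mask = 64
Host part size = 2^5 - 1 = 31
Broadcast last octet = 64 OR 31 = 95

95


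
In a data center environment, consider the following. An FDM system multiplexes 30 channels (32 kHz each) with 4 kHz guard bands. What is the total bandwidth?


Given: 30 channels, 32 kHz each, guard = 4 kHz
Channel bandwidth = 30 * 32 = 960 kHz
Guard bands = 29 gaps * 4 kHz = 116 kHz
Total = 960 + 116 = 1076 kHz

1076


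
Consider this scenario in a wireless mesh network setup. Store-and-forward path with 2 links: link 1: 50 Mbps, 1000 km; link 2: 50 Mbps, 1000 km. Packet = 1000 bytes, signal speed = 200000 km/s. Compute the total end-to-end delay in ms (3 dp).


Packet = 1000 bytes = 8000 bits. Store-and-forward: sum (t_trans + t_prop) per link.
Link 1: t_trans = 8000/(50*10^6) s = 0.1600 ms; t_prop = 1000/200000 s = 5.0000 ms; subtotal = 5.1600 ms
Link 2: t_trans = 8000/(50*10^6) s = 0.1600 ms; t_prop = 1000/200000 s = 5.0000 ms; subtotal = 5.1600 ms
End-to-end = 5.1600 + 5.1600 = 10.3200 ms -> 10.320 ms (3 dp)

10.320


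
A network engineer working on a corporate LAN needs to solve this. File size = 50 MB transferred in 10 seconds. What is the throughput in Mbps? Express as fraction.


Given: file = 50 MB, time = 10 s
File in Mb = 50 * 8 = 400 Mb
Throughput = 400 / 10 Mbps
Throughput = 40 Mbps

40


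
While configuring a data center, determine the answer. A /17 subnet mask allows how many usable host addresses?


Given: subnet mask /17
Host bits = 32 - 17 = 15
Total addresses = 2^15 = 32768
Usable hosts = 32768 - 2 (network + broadcast) = 32766

32766


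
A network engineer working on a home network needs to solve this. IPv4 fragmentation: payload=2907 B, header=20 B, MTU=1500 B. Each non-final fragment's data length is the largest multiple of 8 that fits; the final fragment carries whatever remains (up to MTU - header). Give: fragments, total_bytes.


Max data per non-final fragment = floor((MTU - header)/8)*8 = floor((1500 - 20)/8)*8 = floor(1480/8)*8 = 1480 B
Final fragment needs no 8-byte alignment: it can carry up to MTU - header = 1480 B
Non-final fragments needed = ceil((payload - 1480) / 1480) = ceil(1427/1480) = ceil(0.9642) = 1
Number of fragments = 1 + 1 = 2
Fragment sizes (data): 1 * 1480 B + 1427 B (last, 1427 <= 1480 OK)
Total bytes sent = payload + n_frags * header = 2907 + 2*20 = 2907 + 40 = 2947 B

2, 2947


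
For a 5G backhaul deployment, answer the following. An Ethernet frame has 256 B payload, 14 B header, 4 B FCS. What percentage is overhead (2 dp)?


Given: payload = 256 B, header = 14 B, trailer = 4 B
Overhead bytes = header + trailer = 14 + 4 = 18
Total frame = payload + overhead = 256 + 18 = 274
Overhead % = 18 / 274 * 100 = 6.5693% -> 6.57% (2 dp)

6.57


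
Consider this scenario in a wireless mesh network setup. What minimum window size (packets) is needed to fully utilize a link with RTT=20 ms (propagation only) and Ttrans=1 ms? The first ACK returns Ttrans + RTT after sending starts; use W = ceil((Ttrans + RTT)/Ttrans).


Given: Ttrans = 1 ms, RTT = 20 ms (= 2 * Tprop, Tprop = 10 ms)
Time until first ACK returns = Ttrans + RTT = 1 + 20 = 21 ms
Need W * Ttrans >= Ttrans + RTT  ->  W >= (Ttrans + RTT) / Ttrans
(Ttrans + RTT) / Ttrans = 21 / 1 = 21
W_min = ceil(21) = 21

21


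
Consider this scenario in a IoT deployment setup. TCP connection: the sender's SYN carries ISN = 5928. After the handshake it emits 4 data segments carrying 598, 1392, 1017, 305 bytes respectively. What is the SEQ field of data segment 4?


The SYN occupies sequence number ISN = 5928, so the first data byte is ISN + 1 = 5929.
SEQ of data segment i = (ISN + 1) + sum of payload sizes of segments 1..i-1.
Segment 1: SEQ = 5929, payload = 598 bytes
Segment 2: SEQ = 6527, payload = 1392 bytes
Segment 3: SEQ = 7919, payload = 1017 bytes
Segment 4: SEQ = 8936, payload = 305 bytes
SEQ of segment 4 = 5929 + 598 + 1392 + 1017 = 8936

8936


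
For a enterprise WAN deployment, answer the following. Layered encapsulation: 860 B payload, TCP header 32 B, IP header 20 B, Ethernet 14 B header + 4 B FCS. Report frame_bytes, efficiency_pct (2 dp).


TCP segment = 860 + 32 = 892 B
IP packet = 892 + 20 = 912 B
Ethernet frame = 912 + 14 + 4 = 930 B
Efficiency = app / frame = 860 / 930 = 0.924731 = 92.4731% -> 92.47% (2 dp)

930, 92.47


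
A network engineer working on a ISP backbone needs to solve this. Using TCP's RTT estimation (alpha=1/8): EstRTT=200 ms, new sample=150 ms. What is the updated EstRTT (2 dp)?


Given: EstRTT = 200 ms, SampleRTT = 150 ms, alpha = 1/8
New EstRTT = (1 - alpha) * EstRTT + alpha * SampleRTT
(7/8) * 200 = 175
(1/8) * 150 = 18.75
New EstRTT = 175 + 18.75 = 193.75 ms -> 193.75 ms (2 dp)

193.75


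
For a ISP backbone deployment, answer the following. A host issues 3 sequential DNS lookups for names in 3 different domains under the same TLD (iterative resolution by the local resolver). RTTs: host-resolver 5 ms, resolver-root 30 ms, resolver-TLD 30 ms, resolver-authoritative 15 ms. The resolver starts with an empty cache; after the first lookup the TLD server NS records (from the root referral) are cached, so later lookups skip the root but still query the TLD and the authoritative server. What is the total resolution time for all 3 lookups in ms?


Lookup 1 (cold cache): local + root + TLD + auth = 5 + 30 + 30 + 15 = 80 ms
Lookups 2..3 (TLD NS cached -> skip root; new domain -> still ask TLD and auth): local + TLD + auth = 5 + 30 + 15 = 50 ms each
Remaining 2 lookups: 2 * 50 = 100 ms
Total = 80 + 100 = 180 ms

180


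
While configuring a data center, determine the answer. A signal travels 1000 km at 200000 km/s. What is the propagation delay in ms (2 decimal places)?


Given: distance = 1000 km, speed = 200000 km/s
Delay = distance / speed = 1000 / 200000 seconds
Delay in ms = 1000 * 1000 / 200000
Delay = 5.0000 ms
Rounded to 2 dp = 5.00 ms

5.00


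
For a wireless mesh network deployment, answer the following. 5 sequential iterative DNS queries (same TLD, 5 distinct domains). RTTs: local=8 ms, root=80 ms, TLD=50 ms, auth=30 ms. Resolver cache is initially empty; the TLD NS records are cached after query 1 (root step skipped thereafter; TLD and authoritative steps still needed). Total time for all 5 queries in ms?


Lookup 1 (cold cache): local + root + TLD + auth = 8 + 80 + 50 + 30 = 168 ms
Lookups 2..5 (TLD NS cached -> skip root; new domain -> still ask TLD and auth): local + TLD + auth = 8 + 50 + 30 = 88 ms each
Remaining 4 lookups: 4 * 88 = 352 ms
Total = 168 + 352 = 520 ms

520


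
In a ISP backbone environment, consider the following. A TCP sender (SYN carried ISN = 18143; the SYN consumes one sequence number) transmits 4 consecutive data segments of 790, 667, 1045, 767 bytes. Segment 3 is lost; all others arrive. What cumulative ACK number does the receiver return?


SYN uses sequence number 18143; first data byte = ISN + 1 = 18144.
Segment 1: SEQ = 18144, len = 790 B, covers [18144, 18933]
Segment 2: SEQ = 18934, len = 667 B, covers [18934, 19600]
Segment 3: SEQ = 19601, len = 1045 B, covers [19601, 20645] [LOST]
Segment 4: SEQ = 20646, len = 767 B, covers [20646, 21412]
In-order data received: bytes [18144, 19600] (segments 1..2).
Segment 3 missing -> gap begins at byte 19601; later segments buffered out of order.
Cumulative ACK = next expected in-order byte = 18144 + 790 + 667 = 19601

19601


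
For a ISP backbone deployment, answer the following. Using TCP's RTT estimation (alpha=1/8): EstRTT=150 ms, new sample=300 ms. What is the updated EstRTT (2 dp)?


Given: EstRTT = 150 ms, SampleRTT = 300 ms, alpha = 1/8
New EstRTT = (1 - alpha) * EstRTT + alpha * SampleRTT
(7/8) * 150 = 131.25
(1/8) * 300 = 37.5
New EstRTT = 131.25 + 37.5 = 168.75 ms -> 168.75 ms (2 dp)

168.75


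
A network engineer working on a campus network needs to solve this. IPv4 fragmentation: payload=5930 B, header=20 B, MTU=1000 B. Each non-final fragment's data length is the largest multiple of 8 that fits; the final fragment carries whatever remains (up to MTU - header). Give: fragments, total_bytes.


Max data per non-final fragment = floor((MTU - header)/8)*8 = floor((1000 - 20)/8)*8 = floor(980/8)*8 = 976 B
Final fragment needs no 8-byte alignment: it can carry up to MTU - header = 980 B
Non-final fragments needed = ceil((payload - 980) / 976) = ceil(4950/976) = ceil(5.0717) = 6
Number of fragments = 6 + 1 = 7
Fragment sizes (data): 6 * 976 B + 74 B (last, 74 <= 980 OK)
Total bytes sent = payload + n_frags * header = 5930 + 7*20 = 5930 + 140 = 6070 B

7, 6070


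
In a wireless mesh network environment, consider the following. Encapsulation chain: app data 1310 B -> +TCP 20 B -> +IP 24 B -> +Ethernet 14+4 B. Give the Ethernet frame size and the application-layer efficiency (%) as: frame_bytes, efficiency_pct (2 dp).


TCP segment = 1310 + 20 = 1330 B
IP packet = 1330 + 24 = 1354 B
Ethernet frame = 1354 + 14 + 4 = 1372 B
Efficiency = app / frame = 1310 / 1372 = 0.954810 = 95.4810% -> 95.48% (2 dp)

1372, 95.48


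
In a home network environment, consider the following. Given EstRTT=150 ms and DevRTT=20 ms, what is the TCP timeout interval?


Given: EstRTT = 150 ms, DevRTT = 20 ms
Timeout = EstRTT + 4 * DevRTT
4 * DevRTT = 4 * 20 = 80
Timeout = 150 + 80 = 230 ms

230


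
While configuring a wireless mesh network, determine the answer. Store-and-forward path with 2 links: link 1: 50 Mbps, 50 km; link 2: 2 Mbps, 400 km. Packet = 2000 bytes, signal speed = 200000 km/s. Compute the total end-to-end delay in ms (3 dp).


Packet = 2000 bytes = 16000 bits. Store-and-forward: sum (t_trans + t_prop) per link.
Link 1: t_trans = 16000/(50*10^6) s = 0.3200 ms; t_prop = 50/200000 s = 0.2500 ms; subtotal = 0.5700 ms
Link 2: t_trans = 16000/(2*10^6) s = 8.0000 ms; t_prop = 400/200000 s = 2.0000 ms; subtotal = 10.0000 ms
End-to-end = 0.5700 + 10.0000 = 10.5700 ms -> 10.570 ms (3 dp)

10.570


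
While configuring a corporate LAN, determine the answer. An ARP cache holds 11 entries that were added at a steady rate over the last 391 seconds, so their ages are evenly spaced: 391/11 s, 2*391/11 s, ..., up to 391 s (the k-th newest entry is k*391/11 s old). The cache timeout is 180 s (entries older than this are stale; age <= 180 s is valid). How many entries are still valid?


Ages are k * 391/11 s for k = 1..11 (spacing = 35.5455 s).
Entry k is valid iff k * 391/11 <= 180 iff k <= 11 * 180 / 391 = 5.0639
n_valid = floor(5.0639) = 5
(n_stale = 11 - 5 = 6)

5


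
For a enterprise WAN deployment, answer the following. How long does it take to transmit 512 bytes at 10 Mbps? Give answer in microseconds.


Given: packet = 512 bytes, bandwidth = 10 Mbps
Packet in bits = 512 * 8 = 4096 bits
Bandwidth = 10 * 10^6 = 10000000 bps
Time = 4096 / 10000000 seconds
Time in us = 4096 * 10^6 / 10000000 = 409.6

409.6


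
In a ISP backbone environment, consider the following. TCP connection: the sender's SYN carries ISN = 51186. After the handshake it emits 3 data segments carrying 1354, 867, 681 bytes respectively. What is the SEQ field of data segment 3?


The SYN occupies sequence number ISN = 51186, so the first data byte is ISN + 1 = 51187.
SEQ of data segment i = (ISN + 1) + sum of payload sizes of segments 1..i-1.
Segment 1: SEQ = 51187, payload = 1354 bytes
Segment 2: SEQ = 52541, payload = 867 bytes
Segment 3: SEQ = 53408, payload = 681 bytes
SEQ of segment 3 = 51187 + 1354 + 867 = 53408

53408


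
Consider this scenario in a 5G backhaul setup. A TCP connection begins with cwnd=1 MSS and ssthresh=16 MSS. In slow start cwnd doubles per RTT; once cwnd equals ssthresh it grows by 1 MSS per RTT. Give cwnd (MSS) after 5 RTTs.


RTT 0: cwnd = 1 MSS (initial)
RTT 1: cwnd = 2 MSS (slow start, doubled)
RTT 2: cwnd = 4 MSS (slow start, doubled)
RTT 3: cwnd = 8 MSS (slow start, doubled)
RTT 4: cwnd = 16 MSS (slow start, doubled)
RTT 5: cwnd = 17 MSS (congestion avoidance, +1)

17


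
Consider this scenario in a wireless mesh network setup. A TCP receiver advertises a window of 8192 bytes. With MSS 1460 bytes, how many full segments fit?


Given: RWND = 8192 bytes, MSS = 1460 bytes
Full segments = floor(RWND / MSS)
Full segments = floor(8192 / 1460)
Full segments = floor(5.611) = 5

5


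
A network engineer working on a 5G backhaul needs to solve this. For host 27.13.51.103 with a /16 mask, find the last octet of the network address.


Given: IP = 27.13.51.103, prefix = /16
Subnet mask = 255.255.0.0
Last octet of IP: 103
Last octet of mask: 0
Network last octet = 103 AND 0 = 0

0


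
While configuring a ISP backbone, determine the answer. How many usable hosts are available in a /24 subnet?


Given: subnet mask /24
Host bits = 32 - 24 = 8
Total addresses = 2^8 = 256
Usable hosts = 256 - 2 (network + broadcast) = 254

254


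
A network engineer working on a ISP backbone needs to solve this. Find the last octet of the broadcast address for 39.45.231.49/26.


Given: IP = 39.45.231.49, prefix = /26
Host bits = 32 - 26 = 6
Network last octet = 49 AND mask = 0
Host part size = 2^6 - 1 = 63
Broadcast last octet = 0 OR 63 = 63

63


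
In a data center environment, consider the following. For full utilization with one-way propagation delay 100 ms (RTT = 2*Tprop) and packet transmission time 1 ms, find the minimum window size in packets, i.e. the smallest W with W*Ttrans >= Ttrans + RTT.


Given: Ttrans = 1 ms, RTT = 200 ms (= 2 * Tprop, Tprop = 100 ms)
Time until first ACK returns = Ttrans + RTT = 1 + 200 = 201 ms
Need W * Ttrans >= Ttrans + RTT  ->  W >= (Ttrans + RTT) / Ttrans
(Ttrans + RTT) / Ttrans = 201 / 1 = 201
W_min = ceil(201) = 201

201


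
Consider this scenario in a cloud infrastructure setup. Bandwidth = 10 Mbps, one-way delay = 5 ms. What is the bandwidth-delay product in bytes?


Given: bandwidth = 10 Mbps, delay = 5 ms
BDP in bits = 10 * 10^6 * 5 / 1000
BDP in bits = 50000
BDP in bytes = 50000 / 8 = 6250

6250


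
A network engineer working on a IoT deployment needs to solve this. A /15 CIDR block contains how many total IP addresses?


Given: CIDR prefix /15
Host bits = 32 - 15 = 17
Total addresses = 2^17 = 131072

131072


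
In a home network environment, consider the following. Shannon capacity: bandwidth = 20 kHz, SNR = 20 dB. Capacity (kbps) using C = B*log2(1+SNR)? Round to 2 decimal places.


Given: B = 20 kHz, SNR = 20 dB
SNR linear = 10^(20/10) = 100
1 + SNR = 101
log2(101) = 6.6582114828
C = 20 * 1000 * 6.6582114828 = 133164.2297 bps
C = 133.164230 kbps -> 133.16 kbps (2 dp)

133.16


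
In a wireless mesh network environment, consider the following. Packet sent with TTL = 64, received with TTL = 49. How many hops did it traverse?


Given: initial TTL = 64, received TTL = 49
Hops = initial TTL - received TTL
Hops = 64 - 49 = 15

15


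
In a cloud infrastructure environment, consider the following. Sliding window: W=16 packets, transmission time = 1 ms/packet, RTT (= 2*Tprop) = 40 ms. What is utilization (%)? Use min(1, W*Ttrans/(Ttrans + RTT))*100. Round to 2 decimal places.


Given: W = 16, Ttrans = 1 ms, RTT = 40 ms (= 2 * Tprop, Tprop = 20 ms)
Cycle time = Ttrans + RTT = 1 + 40 = 41 ms (first packet sent until its ACK returns)
W * Ttrans = 16 * 1 = 16 ms of sending per cycle
W * Ttrans / (Ttrans + RTT) = 16 / 41 = 0.390244
U = min(1, 0.390244) = 0.390244
U% = 39.02%

39.02


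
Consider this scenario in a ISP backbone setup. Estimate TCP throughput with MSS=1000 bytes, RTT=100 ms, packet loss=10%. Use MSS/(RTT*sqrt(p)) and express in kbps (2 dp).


Given: MSS = 1000 bytes, RTT = 100 ms, loss = 10%
RTT in seconds = 100 / 1000 = 0.1
Loss rate = 10% = 0.1
sqrt(loss) = sqrt(0.1) = 0.316227766017
Throughput (bytes/s) = 1000 / (0.1 * 0.316227766017) = 31622.7766
Throughput (kbps) = 31622.7766 * 8 / 1000 = 252.982213 -> 252.98 kbps (2 dp)

252.98


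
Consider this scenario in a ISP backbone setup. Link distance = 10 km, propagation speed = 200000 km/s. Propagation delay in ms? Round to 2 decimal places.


Given: distance = 10 km, speed = 200000 km/s
Delay = distance / speed = 10 / 200000 seconds
Delay in ms = 10 * 1000 / 200000
Delay = 0.0500 ms
Rounded to 2 dp = 0.05 ms

0.05


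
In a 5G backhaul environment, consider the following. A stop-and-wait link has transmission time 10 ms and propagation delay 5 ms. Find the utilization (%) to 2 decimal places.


Given: Ttrans = 10 ms, Tprop = 5 ms
RTT = 2 * Tprop = 2 * 5 = 10 ms
U = Ttrans / (Ttrans + RTT)
U = 10 / (10 + 10)
U = 10 / 20 = 0.5
U% = 50.00%

50.00


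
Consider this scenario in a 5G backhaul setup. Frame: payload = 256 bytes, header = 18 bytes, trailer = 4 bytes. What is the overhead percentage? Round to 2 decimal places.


Given: payload = 256 B, header = 18 B, trailer = 4 B
Overhead bytes = header + trailer = 18 + 4 = 22
Total frame = payload + overhead = 256 + 22 = 278
Overhead % = 22 / 278 * 100 = 7.9137% -> 7.91% (2 dp)

7.91


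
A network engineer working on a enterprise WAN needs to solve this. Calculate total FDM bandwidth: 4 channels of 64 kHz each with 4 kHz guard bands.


Given: 4 channels, 64 kHz each, guard = 4 kHz
Channel bandwidth = 4 * 64 = 256 kHz
Guard bands = 3 gaps * 4 kHz = 12 kHz
Total = 256 + 12 = 268 kHz

268


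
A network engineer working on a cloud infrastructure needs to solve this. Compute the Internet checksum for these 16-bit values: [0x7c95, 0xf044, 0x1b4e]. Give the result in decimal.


Given words: [0x7c95, 0xf044, 0x1b4e]
Step 1: Sum all words
Raw sum = 31893 + 61508 + 6990 = 100391
Step 2: Fold carry: (34855 + 1) = 34856
One's complement = ~34856 & 0xFFFF = 30679

30679


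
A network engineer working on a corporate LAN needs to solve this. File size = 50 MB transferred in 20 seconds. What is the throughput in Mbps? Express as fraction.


Given: file = 50 MB, time = 20 s
File in Mb = 50 * 8 = 400 Mb
Throughput = 400 / 20 Mbps
Throughput = 20 Mbps

20


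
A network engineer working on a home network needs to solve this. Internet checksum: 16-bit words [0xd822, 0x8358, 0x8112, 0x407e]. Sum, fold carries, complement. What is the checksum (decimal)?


Given words: [0xd822, 0x8358, 0x8112, 0x407e]
Step 1: Sum all words
Raw sum = 55330 + 33624 + 33042 + 16510 = 138506
Step 2: Fold carry: (7434 + 2) = 7436
One's complement = ~7436 & 0xFFFF = 58099

58099


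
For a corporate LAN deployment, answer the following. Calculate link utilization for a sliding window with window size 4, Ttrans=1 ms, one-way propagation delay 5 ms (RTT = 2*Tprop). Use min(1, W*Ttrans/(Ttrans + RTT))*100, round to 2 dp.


Given: W = 4, Ttrans = 1 ms, RTT = 10 ms (= 2 * Tprop, Tprop = 5 ms)
Cycle time = Ttrans + RTT = 1 + 10 = 11 ms (first packet sent until its ACK returns)
W * Ttrans = 4 * 1 = 4 ms of sending per cycle
W * Ttrans / (Ttrans + RTT) = 4 / 11 = 0.363636
U = min(1, 0.363636) = 0.363636
U% = 36.36%

36.36


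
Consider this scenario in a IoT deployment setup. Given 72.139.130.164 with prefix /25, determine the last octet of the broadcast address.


Given: IP = 72.139.130.164, prefix = /25
Host bits = 32 - 25 = 7
Network last octet = 164 AND mask = 128
Host part size = 2^7 - 1 = 127
Broadcast last octet = 128 OR 127 = 255

255


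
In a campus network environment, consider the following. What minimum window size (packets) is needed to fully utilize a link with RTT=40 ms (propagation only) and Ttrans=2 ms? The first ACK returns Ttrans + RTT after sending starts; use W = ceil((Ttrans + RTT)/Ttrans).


Given: Ttrans = 2 ms, RTT = 40 ms (= 2 * Tprop, Tprop = 20 ms)
Time until first ACK returns = Ttrans + RTT = 2 + 40 = 42 ms
Need W * Ttrans >= Ttrans + RTT  ->  W >= (Ttrans + RTT) / Ttrans
(Ttrans + RTT) / Ttrans = 42 / 2 = 21
W_min = ceil(21) = 21

21


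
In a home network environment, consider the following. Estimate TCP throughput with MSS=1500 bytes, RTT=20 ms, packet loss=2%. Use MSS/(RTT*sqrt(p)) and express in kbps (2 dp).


Given: MSS = 1500 bytes, RTT = 20 ms, loss = 2%
RTT in seconds = 20 / 1000 = 0.02
Loss rate = 2% = 0.02
sqrt(loss) = sqrt(0.02) = 0.141421356237
Throughput (bytes/s) = 1500 / (0.02 * 0.141421356237) = 530330.0859
Throughput (kbps) = 530330.0859 * 8 / 1000 = 4242.640687 -> 4242.64 kbps (2 dp)

4242.64


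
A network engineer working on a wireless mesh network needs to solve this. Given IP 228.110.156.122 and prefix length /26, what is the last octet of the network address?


Given: IP = 228.110.156.122, prefix = /26
Subnet mask = 255.255.255.192
Last octet of IP: 122
Last octet of mask: 192
Network last octet = 122 AND 192 = 64

64


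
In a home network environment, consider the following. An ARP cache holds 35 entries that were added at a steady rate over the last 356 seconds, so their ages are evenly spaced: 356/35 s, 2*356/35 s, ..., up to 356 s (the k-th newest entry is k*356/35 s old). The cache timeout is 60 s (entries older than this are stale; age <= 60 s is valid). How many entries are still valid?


Ages are k * 356/35 s for k = 1..35 (spacing = 10.1714 s).
Entry k is valid iff k * 356/35 <= 60 iff k <= 35 * 60 / 356 = 5.8989
n_valid = floor(5.8989) = 5
(n_stale = 35 - 5 = 30)

5


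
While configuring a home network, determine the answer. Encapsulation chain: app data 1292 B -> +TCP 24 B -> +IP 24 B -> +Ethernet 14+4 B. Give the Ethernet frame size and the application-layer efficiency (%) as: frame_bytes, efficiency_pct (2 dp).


TCP segment = 1292 + 24 = 1316 B
IP packet = 1316 + 24 = 1340 B
Ethernet frame = 1340 + 14 + 4 = 1358 B
Efficiency = app / frame = 1292 / 1358 = 0.951399 = 95.1399% -> 95.14% (2 dp)

1358, 95.14


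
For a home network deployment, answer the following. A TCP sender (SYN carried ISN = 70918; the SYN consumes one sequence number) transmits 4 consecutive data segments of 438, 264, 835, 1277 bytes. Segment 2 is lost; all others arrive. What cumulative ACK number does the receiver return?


SYN uses sequence number 70918; first data byte = ISN + 1 = 70919.
Segment 1: SEQ = 70919, len = 438 B, covers [70919, 71356]
Segment 2: SEQ = 71357, len = 264 B, covers [71357, 71620] [LOST]
Segment 3: SEQ = 71621, len = 835 B, covers [71621, 72455]
Segment 4: SEQ = 72456, len = 1277 B, covers [72456, 73732]
In-order data received: bytes [70919, 71356] (segments 1..1).
Segment 2 missing -> gap begins at byte 71357; later segments buffered out of order.
Cumulative ACK = next expected in-order byte = 70919 + 438 = 71357

71357


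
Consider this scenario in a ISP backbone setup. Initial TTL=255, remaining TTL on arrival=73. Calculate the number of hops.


Given: initial TTL = 255, received TTL = 73
Hops = initial TTL - received TTL
Hops = 255 - 73 = 182

182


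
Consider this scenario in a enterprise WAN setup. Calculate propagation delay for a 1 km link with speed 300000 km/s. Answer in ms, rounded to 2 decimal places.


Given: distance = 1 km, speed = 300000 km/s
Delay = distance / speed = 1 / 300000 seconds
Delay in ms = 1 * 1000 / 300000
Delay = 0.0033 ms
Rounded to 2 dp = 0.00 ms

0.00


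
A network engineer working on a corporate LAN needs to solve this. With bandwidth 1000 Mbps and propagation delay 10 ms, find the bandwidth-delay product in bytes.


Given: bandwidth = 1000 Mbps, delay = 10 ms
BDP in bits = 1000 * 10^6 * 10 / 1000
BDP in bits = 10000000
BDP in bytes = 10000000 / 8 = 1250000

1250000


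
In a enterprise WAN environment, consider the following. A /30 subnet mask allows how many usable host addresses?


Given: subnet mask /30
Host bits = 32 - 30 = 2
Total addresses = 2^2 = 4
Usable hosts = 4 - 2 (network + broadcast) = 2

2


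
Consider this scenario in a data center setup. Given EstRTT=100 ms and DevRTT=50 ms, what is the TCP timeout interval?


Given: EstRTT = 100 ms, DevRTT = 50 ms
Timeout = EstRTT + 4 * DevRTT
4 * DevRTT = 4 * 50 = 200
Timeout = 100 + 200 = 300 ms

300


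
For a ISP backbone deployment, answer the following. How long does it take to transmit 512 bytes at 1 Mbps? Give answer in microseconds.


Given: packet = 512 bytes, bandwidth = 1 Mbps
Packet in bits = 512 * 8 = 4096 bits
Bandwidth = 1 * 10^6 = 1000000 bps
Time = 4096 / 1000000 seconds
Time in us = 4096 * 10^6 / 1000000 = 4096

4096


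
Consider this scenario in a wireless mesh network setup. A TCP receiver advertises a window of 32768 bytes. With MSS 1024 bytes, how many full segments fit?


Given: RWND = 32768 bytes, MSS = 1024 bytes
Full segments = floor(RWND / MSS)
Full segments = floor(32768 / 1024)
Full segments = floor(32.0) = 32

32


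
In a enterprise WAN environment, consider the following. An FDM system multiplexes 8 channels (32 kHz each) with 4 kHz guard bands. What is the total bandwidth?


Given: 8 channels, 32 kHz each, guard = 4 kHz
Channel bandwidth = 8 * 32 = 256 kHz
Guard bands = 7 gaps * 4 kHz = 28 kHz
Total = 256 + 28 = 284 kHz

284


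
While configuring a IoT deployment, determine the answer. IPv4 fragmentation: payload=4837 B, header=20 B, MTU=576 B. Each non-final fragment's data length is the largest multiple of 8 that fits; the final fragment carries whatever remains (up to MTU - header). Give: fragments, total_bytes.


Max data per non-final fragment = floor((MTU - header)/8)*8 = floor((576 - 20)/8)*8 = floor(556/8)*8 = 552 B
Final fragment needs no 8-byte alignment: it can carry up to MTU - header = 556 B
Non-final fragments needed = ceil((payload - 556) / 552) = ceil(4281/552) = ceil(7.7554) = 8
Number of fragments = 8 + 1 = 9
Fragment sizes (data): 8 * 552 B + 421 B (last, 421 <= 556 OK)
Total bytes sent = payload + n_frags * header = 4837 + 9*20 = 4837 + 180 = 5017 B

9, 5017


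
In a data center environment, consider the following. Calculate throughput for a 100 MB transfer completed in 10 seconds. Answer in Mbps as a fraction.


Given: file = 100 MB, time = 10 s
File in Mb = 100 * 8 = 800 Mb
Throughput = 800 / 10 Mbps
Throughput = 80 Mbps

80


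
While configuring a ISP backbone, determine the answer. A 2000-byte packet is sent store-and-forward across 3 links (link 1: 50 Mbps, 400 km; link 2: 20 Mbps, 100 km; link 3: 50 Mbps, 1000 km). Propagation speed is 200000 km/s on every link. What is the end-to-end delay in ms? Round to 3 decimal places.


Packet = 2000 bytes = 16000 bits. Store-and-forward: sum (t_trans + t_prop) per link.
Link 1: t_trans = 16000/(50*10^6) s = 0.3200 ms; t_prop = 400/200000 s = 2.0000 ms; subtotal = 2.3200 ms
Link 2: t_trans = 16000/(20*10^6) s = 0.8000 ms; t_prop = 100/200000 s = 0.5000 ms; subtotal = 1.3000 ms
Link 3: t_trans = 16000/(50*10^6) s = 0.3200 ms; t_prop = 1000/200000 s = 5.0000 ms; subtotal = 5.3200 ms
End-to-end = 2.3200 + 1.3000 + 5.3200 = 8.9400 ms -> 8.940 ms (3 dp)

8.940


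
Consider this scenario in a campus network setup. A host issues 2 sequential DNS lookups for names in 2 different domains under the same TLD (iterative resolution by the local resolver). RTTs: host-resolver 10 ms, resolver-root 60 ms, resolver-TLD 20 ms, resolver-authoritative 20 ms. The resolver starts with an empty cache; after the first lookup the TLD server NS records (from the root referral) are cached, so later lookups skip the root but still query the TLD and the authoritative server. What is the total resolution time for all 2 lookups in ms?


Lookup 1 (cold cache): local + root + TLD + auth = 10 + 60 + 20 + 20 = 110 ms
Lookups 2..2 (TLD NS cached -> skip root; new domain -> still ask TLD and auth): local + TLD + auth = 10 + 20 + 20 = 50 ms each
Remaining 1 lookups: 1 * 50 = 50 ms
Total = 110 + 50 = 160 ms

160


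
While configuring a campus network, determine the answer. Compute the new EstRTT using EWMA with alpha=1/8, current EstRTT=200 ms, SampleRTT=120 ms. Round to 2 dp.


Given: EstRTT = 200 ms, SampleRTT = 120 ms, alpha = 1/8
New EstRTT = (1 - alpha) * EstRTT + alpha * SampleRTT
(7/8) * 200 = 175
(1/8) * 120 = 15
New EstRTT = 175 + 15 = 190 ms -> 190.00 ms (2 dp)

190.00


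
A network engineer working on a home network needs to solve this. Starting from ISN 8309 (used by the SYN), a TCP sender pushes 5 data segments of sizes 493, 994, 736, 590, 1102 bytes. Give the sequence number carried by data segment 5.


The SYN occupies sequence number ISN = 8309, so the first data byte is ISN + 1 = 8310.
SEQ of data segment i = (ISN + 1) + sum of payload sizes of segments 1..i-1.
Segment 1: SEQ = 8310, payload = 493 bytes
Segment 2: SEQ = 8803, payload = 994 bytes
Segment 3: SEQ = 9797, payload = 736 bytes
Segment 4: SEQ = 10533, payload = 590 bytes
Segment 5: SEQ = 11123, payload = 1102 bytes
SEQ of segment 5 = 8310 + 493 + 994 + 736 + 590 = 11123

11123


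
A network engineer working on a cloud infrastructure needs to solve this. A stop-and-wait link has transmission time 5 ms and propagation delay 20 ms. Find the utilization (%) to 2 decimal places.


Given: Ttrans = 5 ms, Tprop = 20 ms
RTT = 2 * Tprop = 2 * 20 = 40 ms
U = Ttrans / (Ttrans + RTT)
U = 5 / (5 + 40)
U = 5 / 45 = 0.111111
U% = 11.11%

11.11


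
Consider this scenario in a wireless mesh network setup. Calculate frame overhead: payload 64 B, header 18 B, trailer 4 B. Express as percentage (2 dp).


Given: payload = 64 B, header = 18 B, trailer = 4 B
Overhead bytes = header + trailer = 18 + 4 = 22
Total frame = payload + overhead = 64 + 22 = 86
Overhead % = 22 / 86 * 100 = 25.5814% -> 25.58% (2 dp)

25.58


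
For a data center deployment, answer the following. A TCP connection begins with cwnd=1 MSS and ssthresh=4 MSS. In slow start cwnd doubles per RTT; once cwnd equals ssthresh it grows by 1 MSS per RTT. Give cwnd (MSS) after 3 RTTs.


RTT 0: cwnd = 1 MSS (initial)
RTT 1: cwnd = 2 MSS (slow start, doubled)
RTT 2: cwnd = 4 MSS (slow start, doubled)
RTT 3: cwnd = 5 MSS (congestion avoidance, +1)

5


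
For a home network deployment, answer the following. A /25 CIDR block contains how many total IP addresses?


Given: CIDR prefix /25
Host bits = 32 - 25 = 7
Total addresses = 2^7 = 128

128


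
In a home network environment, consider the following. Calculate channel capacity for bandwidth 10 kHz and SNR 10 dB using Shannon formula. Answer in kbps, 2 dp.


Given: B = 10 kHz, SNR = 10 dB
SNR linear = 10^(10/10) = 10
1 + SNR = 11
log2(11) = 3.4594316186
C = 10 * 1000 * 3.4594316186 = 34594.3162 bps
C = 34.594316 kbps -> 34.59 kbps (2 dp)

34.59


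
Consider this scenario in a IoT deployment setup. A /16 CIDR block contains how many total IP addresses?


Given: CIDR prefix /16
Host bits = 32 - 16 = 16
Total addresses = 2^16 = 65536

65536


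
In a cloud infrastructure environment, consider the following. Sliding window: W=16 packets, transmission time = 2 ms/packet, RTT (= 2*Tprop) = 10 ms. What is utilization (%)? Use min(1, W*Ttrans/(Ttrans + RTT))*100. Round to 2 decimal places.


Given: W = 16, Ttrans = 2 ms, RTT = 10 ms (= 2 * Tprop, Tprop = 5 ms)
Cycle time = Ttrans + RTT = 2 + 10 = 12 ms (first packet sent until its ACK returns)
W * Ttrans = 16 * 2 = 32 ms of sending per cycle
W * Ttrans / (Ttrans + RTT) = 32 / 12 = 2.666667
U = min(1, 2.666667) = 1.000000
U% = 100.00%

100.00


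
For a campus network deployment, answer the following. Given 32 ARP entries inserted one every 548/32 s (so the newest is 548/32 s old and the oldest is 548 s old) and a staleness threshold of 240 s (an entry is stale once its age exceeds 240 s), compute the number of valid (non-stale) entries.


Ages are k * 548/32 s for k = 1..32 (spacing = 17.1250 s).
Entry k is valid iff k * 548/32 <= 240 iff k <= 32 * 240 / 548 = 14.0146
n_valid = floor(14.0146) = 14
(n_stale = 32 - 14 = 18)

14


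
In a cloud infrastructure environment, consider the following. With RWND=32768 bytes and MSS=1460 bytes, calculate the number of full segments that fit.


Given: RWND = 32768 bytes, MSS = 1460 bytes
Full segments = floor(RWND / MSS)
Full segments = floor(32768 / 1460)
Full segments = floor(22.4438) = 22

22


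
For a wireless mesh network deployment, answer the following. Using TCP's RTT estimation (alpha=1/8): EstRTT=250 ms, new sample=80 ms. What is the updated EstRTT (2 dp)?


Given: EstRTT = 250 ms, SampleRTT = 80 ms, alpha = 1/8
New EstRTT = (1 - alpha) * EstRTT + alpha * SampleRTT
(7/8) * 250 = 218.75
(1/8) * 80 = 10
New EstRTT = 218.75 + 10 = 228.75 ms -> 228.75 ms (2 dp)

228.75


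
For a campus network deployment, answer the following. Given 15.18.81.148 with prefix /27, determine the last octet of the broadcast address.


Given: IP = 15.18.81.148, prefix = /27
Host bits = 32 - 27 = 5
Network last octet = 148 AND mask = 128
Host part size = 2^5 - 1 = 31
Broadcast last octet = 128 OR 31 = 159

159


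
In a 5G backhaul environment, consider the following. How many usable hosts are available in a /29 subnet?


Given: subnet mask /29
Host bits = 32 - 29 = 3
Total addresses = 2^3 = 8
Usable hosts = 8 - 2 (network + broadcast) = 6

6


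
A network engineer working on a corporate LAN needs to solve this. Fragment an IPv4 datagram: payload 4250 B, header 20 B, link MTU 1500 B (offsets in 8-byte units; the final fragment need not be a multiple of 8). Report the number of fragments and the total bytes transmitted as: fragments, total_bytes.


Max data per non-final fragment = floor((MTU - header)/8)*8 = floor((1500 - 20)/8)*8 = floor(1480/8)*8 = 1480 B
Final fragment needs no 8-byte alignment: it can carry up to MTU - header = 1480 B
Non-final fragments needed = ceil((payload - 1480) / 1480) = ceil(2770/1480) = ceil(1.8716) = 2
Number of fragments = 2 + 1 = 3
Fragment sizes (data): 2 * 1480 B + 1290 B (last, 1290 <= 1480 OK)
Total bytes sent = payload + n_frags * header = 4250 + 3*20 = 4250 + 60 = 4310 B

3, 4310


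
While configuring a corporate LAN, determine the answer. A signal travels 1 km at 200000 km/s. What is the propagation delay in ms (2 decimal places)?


Given: distance = 1 km, speed = 200000 km/s
Delay = distance / speed = 1 / 200000 seconds
Delay in ms = 1 * 1000 / 200000
Delay = 0.0050 ms
Rounded to 2 dp = 0.01 ms

0.01


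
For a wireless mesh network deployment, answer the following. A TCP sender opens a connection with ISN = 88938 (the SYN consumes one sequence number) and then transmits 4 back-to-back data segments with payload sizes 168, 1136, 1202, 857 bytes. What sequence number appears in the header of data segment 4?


The SYN occupies sequence number ISN = 88938, so the first data byte is ISN + 1 = 88939.
SEQ of data segment i = (ISN + 1) + sum of payload sizes of segments 1..i-1.
Segment 1: SEQ = 88939, payload = 168 bytes
Segment 2: SEQ = 89107, payload = 1136 bytes
Segment 3: SEQ = 90243, payload = 1202 bytes
Segment 4: SEQ = 91445, payload = 857 bytes
SEQ of segment 4 = 88939 + 168 + 1136 + 1202 = 91445

91445


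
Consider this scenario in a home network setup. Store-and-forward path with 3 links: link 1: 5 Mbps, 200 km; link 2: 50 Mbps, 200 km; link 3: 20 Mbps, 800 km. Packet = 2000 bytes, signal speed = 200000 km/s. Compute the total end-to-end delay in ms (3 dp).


Packet = 2000 bytes = 16000 bits. Store-and-forward: sum (t_trans + t_prop) per link.
Link 1: t_trans = 16000/(5*10^6) s = 3.2000 ms; t_prop = 200/200000 s = 1.0000 ms; subtotal = 4.2000 ms
Link 2: t_trans = 16000/(50*10^6) s = 0.3200 ms; t_prop = 200/200000 s = 1.0000 ms; subtotal = 1.3200 ms
Link 3: t_trans = 16000/(20*10^6) s = 0.8000 ms; t_prop = 800/200000 s = 4.0000 ms; subtotal = 4.8000 ms
End-to-end = 4.2000 + 1.3200 + 4.8000 = 10.3200 ms -> 10.320 ms (3 dp)

10.320
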